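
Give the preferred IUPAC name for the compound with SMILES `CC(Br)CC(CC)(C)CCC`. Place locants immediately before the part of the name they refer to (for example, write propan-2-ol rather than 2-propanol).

2-bromo-4-ethyl-4-methylheptane

The parent chain contains 7 carbons (heptane).
Number the chain so that the substituent locant set {2,4,4} is lower than {4,4,6} at the first point of difference.
With this numbering: a bromo group at C-2; an ethyl group at C-4; a methyl group at C-4.
Substituent prefixes are cited in alphabetical order (multiplying prefixes like di-/tri- are ignored for ordering).
Putting it together: 2-bromo-4-ethyl-4-methylheptane.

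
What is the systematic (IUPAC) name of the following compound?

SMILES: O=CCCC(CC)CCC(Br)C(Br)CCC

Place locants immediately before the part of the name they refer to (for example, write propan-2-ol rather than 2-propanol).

The longest carbon chain that includes the –CHO group has 11 carbons, so the parent hydride is undecane.
The principal characteristic group is an aldehyde (terminal –CHO), named with the suffix -al.
Choose the numbering such that the aldehyde carbon is C-1 by definition.
This places bromo groups at C-7 and C-8; an ethyl group at C-4.
The substituents are ordered alphabetically, ignoring any di-/tri- multipliers.
Assembling the pieces gives 7,8-dibromo-4-ethylundecanal.

7,8-dibromo-4-ethylundecanal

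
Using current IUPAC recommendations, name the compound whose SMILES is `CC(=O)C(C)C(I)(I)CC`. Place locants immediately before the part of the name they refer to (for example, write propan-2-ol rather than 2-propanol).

4,4-diiodo-3-methylhexan-2-one

The longest chain bearing the carbonyl is 6 carbons long (hexane).
The highest-priority functional group is a ketone (C=O on an internal carbon), so the name ends in -one.
Choose the numbering such that numbering from this end puts the carbonyl group at C-2 rather than C-5.
This places the carbonyl at C-2; two iodo groups at C-4; a methyl group at C-3.
Substituent prefixes are cited in alphabetical order (multiplying prefixes like di-/tri- are ignored for ordering).
Putting it together: 4,4-diiodo-3-methylhexan-2-one.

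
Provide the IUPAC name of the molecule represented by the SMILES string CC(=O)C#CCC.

hex-3-yn-2-one

The longest carbon chain that includes the carbonyl and the multiple bond has 6 carbons, so the parent hydride is hexane.
The principal characteristic group is a ketone (C=O on an internal carbon), named with the suffix -one.
The chain contains a C≡C triple bond, so the unsaturation ending is -yne.
Choose the numbering such that numbering from this end puts the carbonyl group at C-2 rather than C-5.
That gives the carbonyl at C-2; the triple bond between C-3 and C-4.
The name is hex-3-yn-2-one.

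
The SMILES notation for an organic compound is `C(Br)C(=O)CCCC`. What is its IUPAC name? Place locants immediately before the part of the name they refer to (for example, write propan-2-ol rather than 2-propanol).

1-bromohexan-2-one

The longest chain bearing the carbonyl is 6 carbons long (hexane).
The highest-priority functional group is a ketone (C=O on an internal carbon), so the name ends in -one.
Choose the numbering such that numbering from this end puts the carbonyl group at C-2 rather than C-5.
This places the carbonyl at C-2; a bromo group at C-1.
Assembling the pieces gives 1-bromohexan-2-one.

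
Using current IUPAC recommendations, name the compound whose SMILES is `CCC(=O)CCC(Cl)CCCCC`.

6-chloroundecan-3-one

Counting along the main chain through the carbonyl gives 11 carbons: the parent is undecane.
A ketone (C=O on an internal carbon) is the principal characteristic group, giving the suffix -one.
Choose the numbering such that numbering from this end puts the carbonyl group at C-3 rather than C-9.
This places the carbonyl at C-3; a chloro group at C-6.
Putting it together: 6-chloroundecan-3-one.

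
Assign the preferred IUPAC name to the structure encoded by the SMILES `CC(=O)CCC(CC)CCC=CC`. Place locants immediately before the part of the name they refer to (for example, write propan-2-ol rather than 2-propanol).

5-ethyldec-8-en-2-one

The longest carbon chain that includes the carbonyl and the multiple bond has 10 carbons, so the parent hydride is decane.
The principal characteristic group is a ketone (C=O on an internal carbon), named with the suffix -one.
There is one C=C double bond, indicated by the ending -ene.
Number the chain so that numbering from this end puts the carbonyl group at C-2 rather than C-9.
That gives the carbonyl at C-2; the double bond between C-8 and C-9; an ethyl group at C-5.
The name is 5-ethyldec-8-en-2-one.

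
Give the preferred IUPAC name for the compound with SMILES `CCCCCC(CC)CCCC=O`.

5-ethyldecanal

The longest chain bearing the –CHO group is 10 carbons long (decane).
The principal characteristic group is an aldehyde (terminal –CHO), named with the suffix -al.
The numbering direction is chosen so that the aldehyde carbon is C-1 by definition.
With this numbering: an ethyl group at C-5.
Assembling the pieces gives 5-ethyldecanal.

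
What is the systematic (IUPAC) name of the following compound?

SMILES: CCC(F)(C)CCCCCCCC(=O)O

9-fluoro-9-methylundecanoic acid

The longest chain bearing the –COOH group is 11 carbons long (undecane).
The principal characteristic group is a carboxylic acid (terminal –COOH), named with the suffix -oic acid.
Choose the numbering such that the carboxylic acid carbon is C-1 by definition.
This places a fluoro group at C-9; a methyl group at C-9.
The substituents are ordered alphabetically, ignoring any di-/tri- multipliers.
Assembling the pieces gives 9-fluoro-9-methylundecanoic acid.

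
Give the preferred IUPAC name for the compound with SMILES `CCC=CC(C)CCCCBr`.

9-bromo-5-methylnon-3-ene

The longest chain bearing the multiple bond is 9 carbons long (nonane).
There is one C=C double bond, indicated by the ending -ene.
Number the chain so that numbering from this end puts the double bond at C-3 rather than C-6.
This places the double bond between C-3 and C-4; a bromo group at C-9; a methyl group at C-5.
The substituents are ordered alphabetically, ignoring any di-/tri- multipliers.
Assembling the pieces gives 9-bromo-5-methylnon-3-ene.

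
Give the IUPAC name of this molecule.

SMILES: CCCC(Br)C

2-bromopentane

The longest carbon chain is 5 atoms: the parent is pentane.
Choose the numbering such that the substituent locant set {2} is lower than {4} at the first point of difference.
This places a bromo group at C-2.
The name is 2-bromopentane.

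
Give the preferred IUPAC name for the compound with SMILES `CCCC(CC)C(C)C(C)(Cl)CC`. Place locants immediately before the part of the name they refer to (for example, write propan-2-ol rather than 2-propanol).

The longest carbon chain is 8 atoms: the parent is octane.
Choose the numbering such that the substituent locant set {3,3,4,5} is lower than {4,5,6,6} at the first point of difference.
This places a chloro group at C-3; an ethyl group at C-5; methyl groups at C-3 and C-4.
The substituents are ordered alphabetically, ignoring any di-/tri- multipliers.
The name is 3-chloro-5-ethyl-3,4-dimethyloctane.

3-chloro-5-ethyl-3,4-dimethyloctane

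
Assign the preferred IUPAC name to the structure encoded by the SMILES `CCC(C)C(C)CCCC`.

3,4-dimethyloctane

The longest continuous carbon chain has 8 atoms, so the parent hydride is octane.
Choose the numbering such that the substituent locant set {3,4} is lower than {5,6} at the first point of difference.
That gives methyl groups at C-3 and C-4.
Putting it together: 3,4-dimethyloctane.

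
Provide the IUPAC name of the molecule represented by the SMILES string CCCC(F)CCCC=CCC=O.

The longest chain bearing the –CHO group and the multiple bond is 11 carbons long (undecane).
The highest-priority functional group is an aldehyde (terminal –CHO), so the name ends in -al.
There is one C=C double bond, indicated by the ending -ene.
Choose the numbering such that the aldehyde carbon is C-1 by definition.
This places the double bond between C-3 and C-4; a fluoro group at C-8.
The name is 8-fluoroundec-3-enal.

8-fluoroundec-3-enal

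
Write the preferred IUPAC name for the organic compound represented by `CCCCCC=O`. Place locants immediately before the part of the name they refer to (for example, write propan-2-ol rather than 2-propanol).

Counting along the main chain through the –CHO group gives 6 carbons: the parent is hexane.
The highest-priority functional group is an aldehyde (terminal –CHO), so the name ends in -al.
The numbering direction is chosen so that the aldehyde carbon is C-1 by definition.
The name is hexanal.

hexanal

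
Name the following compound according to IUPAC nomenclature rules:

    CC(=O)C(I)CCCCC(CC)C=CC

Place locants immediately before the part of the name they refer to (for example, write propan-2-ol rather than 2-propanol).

The longest chain bearing the carbonyl and the multiple bond is 11 carbons long (undecane).
The principal characteristic group is a ketone (C=O on an internal carbon), named with the suffix -one.
There is one C=C double bond, indicated by the ending -ene.
The numbering direction is chosen so that numbering from this end puts the carbonyl group at C-2 rather than C-10.
That gives the carbonyl at C-2; the double bond between C-9 and C-10; an ethyl group at C-8; an iodo group at C-3.
The substituents are ordered alphabetically, ignoring any di-/tri- multipliers.
Putting it together: 8-ethyl-3-iodoundec-9-en-2-one.

8-ethyl-3-iodoundec-9-en-2-one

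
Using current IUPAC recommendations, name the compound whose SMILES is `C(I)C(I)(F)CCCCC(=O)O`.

The longest carbon chain that includes the –COOH group has 7 carbons, so the parent hydride is heptane.
The highest-priority functional group is a carboxylic acid (terminal –COOH), so the name ends in -oic acid.
Choose the numbering such that the carboxylic acid carbon is C-1 by definition.
With this numbering: a fluoro group at C-6; iodo groups at C-6 and C-7.
Substituent prefixes are cited in alphabetical order (multiplying prefixes like di-/tri- are ignored for ordering).
Assembling the pieces gives 6-fluoro-6,7-diiodoheptanoic acid.

6-fluoro-6,7-diiodoheptanoic acid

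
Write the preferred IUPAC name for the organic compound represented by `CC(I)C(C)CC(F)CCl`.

1-chloro-2-fluoro-5-iodo-4-methylhexane

The parent chain contains 6 carbons (hexane).
Choose the numbering such that the substituent locant set {1,2,4,5} is lower than {2,3,5,6} at the first point of difference.
With this numbering: a chloro group at C-1; a fluoro group at C-2; an iodo group at C-5; a methyl group at C-4.
The substituents are ordered alphabetically, ignoring any di-/tri- multipliers.
The name is 1-chloro-2-fluoro-5-iodo-4-methylhexane.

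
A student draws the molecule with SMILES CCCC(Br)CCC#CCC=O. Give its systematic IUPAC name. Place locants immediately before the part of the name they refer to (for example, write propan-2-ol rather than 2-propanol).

7-bromodec-3-ynal

Counting along the main chain through the –CHO group and the multiple bond gives 10 carbons: the parent is decane.
An aldehyde (terminal –CHO) is the principal characteristic group, giving the suffix -al.
A C≡C triple bond in the chain gives the infix -yne-.
Number the chain so that the aldehyde carbon is C-1 by definition.
With this numbering: the triple bond between C-3 and C-4; a bromo group at C-7.
Assembling the pieces gives 7-bromodec-3-ynal.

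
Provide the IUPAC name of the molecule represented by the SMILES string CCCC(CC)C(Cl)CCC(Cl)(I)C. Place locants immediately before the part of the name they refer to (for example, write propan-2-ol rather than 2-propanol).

2,5-dichloro-6-ethyl-2-iodononane

The parent chain contains 9 carbons (nonane).
Choose the numbering such that the substituent locant set {2,2,5,6} is lower than {4,5,8,8} at the first point of difference.
This places chloro groups at C-2 and C-5; an ethyl group at C-6; an iodo group at C-2.
Prefixes are listed alphabetically: chloro, ethyl, iodo.
Putting it together: 2,5-dichloro-6-ethyl-2-iodononane.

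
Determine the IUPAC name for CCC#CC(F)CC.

5-fluorohept-3-yne

The longest chain bearing the multiple bond is 7 carbons long (heptane).
A C≡C triple bond in the chain gives the infix -yne-.
The numbering direction is chosen so that numbering from this end puts the triple bond at C-3 rather than C-4.
With this numbering: the triple bond between C-3 and C-4; a fluoro group at C-5.
Putting it together: 5-fluorohept-3-yne.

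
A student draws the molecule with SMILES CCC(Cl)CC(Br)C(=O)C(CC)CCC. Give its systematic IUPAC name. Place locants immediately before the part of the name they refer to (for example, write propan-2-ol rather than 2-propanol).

Counting along the main chain through the carbonyl gives 10 carbons: the parent is decane.
A ketone (C=O on an internal carbon) is the principal characteristic group, giving the suffix -one.
Choose the numbering such that numbering from this end puts the carbonyl group at C-5 rather than C-6.
With this numbering: the carbonyl at C-5; a bromo group at C-6; a chloro group at C-8; an ethyl group at C-4.
The substituents are ordered alphabetically, ignoring any di-/tri- multipliers.
Putting it together: 6-bromo-8-chloro-4-ethyldecan-5-one.

6-bromo-8-chloro-4-ethyldecan-5-one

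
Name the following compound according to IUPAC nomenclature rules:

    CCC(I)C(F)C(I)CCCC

The longest continuous carbon chain has 9 atoms, so the parent hydride is nonane.
Choose the numbering such that the substituent locant set {3,4,5} is lower than {5,6,7} at the first point of difference.
That gives a fluoro group at C-4; iodo groups at C-3 and C-5.
Prefixes are listed alphabetically: fluoro, iodo.
Putting it together: 4-fluoro-3,5-diiodononane.

4-fluoro-3,5-diiodononane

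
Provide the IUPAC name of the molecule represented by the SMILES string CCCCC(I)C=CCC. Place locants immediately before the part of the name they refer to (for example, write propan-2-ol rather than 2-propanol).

5-iodonon-3-ene

The longest carbon chain that includes the multiple bond has 9 carbons, so the parent hydride is nonane.
There is one C=C double bond, indicated by the ending -ene.
Number the chain so that numbering from this end puts the double bond at C-3 rather than C-6.
That gives the double bond between C-3 and C-4; an iodo group at C-5.
Putting it together: 5-iodonon-3-ene.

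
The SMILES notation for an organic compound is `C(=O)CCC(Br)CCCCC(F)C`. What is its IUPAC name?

4-bromo-9-fluorodecanal

The longest chain bearing the –CHO group is 10 carbons long (decane).
The principal characteristic group is an aldehyde (terminal –CHO), named with the suffix -al.
The numbering direction is chosen so that the aldehyde carbon is C-1 by definition.
With this numbering: a bromo group at C-4; a fluoro group at C-9.
Substituent prefixes are cited in alphabetical order (multiplying prefixes like di-/tri- are ignored for ordering).
Putting it together: 4-bromo-9-fluorodecanal.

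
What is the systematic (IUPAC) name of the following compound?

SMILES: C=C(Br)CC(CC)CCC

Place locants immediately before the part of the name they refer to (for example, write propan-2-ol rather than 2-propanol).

Counting along the main chain through the multiple bond gives 7 carbons: the parent is heptane.
A C=C double bond in the chain gives the infix -ene-.
Choose the numbering such that numbering from this end puts the double bond at C-1 rather than C-6.
That gives the double bond between C-1 and C-2; a bromo group at C-2; an ethyl group at C-4.
Substituent prefixes are cited in alphabetical order (multiplying prefixes like di-/tri- are ignored for ordering).
Putting it together: 2-bromo-4-ethylhept-1-ene.

2-bromo-4-ethylhept-1-ene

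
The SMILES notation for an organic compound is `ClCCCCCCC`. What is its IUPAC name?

1-chloroheptane

The longest continuous carbon chain has 7 atoms, so the parent hydride is heptane.
The numbering direction is chosen so that the substituent locant set {1} is lower than {7} at the first point of difference.
That gives a chloro group at C-1.
Assembling the pieces gives 1-chloroheptane.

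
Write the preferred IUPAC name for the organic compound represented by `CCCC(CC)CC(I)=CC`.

The longest carbon chain that includes the multiple bond has 8 carbons, so the parent hydride is octane.
A C=C double bond in the chain gives the infix -ene-.
Number the chain so that numbering from this end puts the double bond at C-2 rather than C-6.
That gives the double bond between C-2 and C-3; an ethyl group at C-5; an iodo group at C-3.
The substituents are ordered alphabetically, ignoring any di-/tri- multipliers.
Putting it together: 5-ethyl-3-iodooct-2-ene.

5-ethyl-3-iodooct-2-ene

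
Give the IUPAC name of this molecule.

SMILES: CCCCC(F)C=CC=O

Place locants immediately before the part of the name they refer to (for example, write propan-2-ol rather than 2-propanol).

4-fluorooct-2-enal

The longest carbon chain that includes the –CHO group and the multiple bond has 8 carbons, so the parent hydride is octane.
An aldehyde (terminal –CHO) is the principal characteristic group, giving the suffix -al.
The chain contains a C=C double bond, so the unsaturation ending is -ene.
Number the chain so that the aldehyde carbon is C-1 by definition.
This places the double bond between C-2 and C-3; a fluoro group at C-4.
Assembling the pieces gives 4-fluorooct-2-enal.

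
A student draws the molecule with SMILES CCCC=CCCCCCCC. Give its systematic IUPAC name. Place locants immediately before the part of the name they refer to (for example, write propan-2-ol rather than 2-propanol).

The longest chain bearing the multiple bond is 12 carbons long (dodecane).
There is one C=C double bond, indicated by the ending -ene.
The numbering direction is chosen so that numbering from this end puts the double bond at C-4 rather than C-8.
With this numbering: the double bond between C-4 and C-5.
The name is dodec-4-ene.

dodec-4-ene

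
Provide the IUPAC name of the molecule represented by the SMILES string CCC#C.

The longest carbon chain that includes the multiple bond has 4 carbons, so the parent hydride is butane.
A C≡C triple bond in the chain gives the infix -yne-.
The numbering direction is chosen so that numbering from this end puts the triple bond at C-1 rather than C-3.
That gives the triple bond between C-1 and C-2.
Assembling the pieces gives but-1-yne.

but-1-yne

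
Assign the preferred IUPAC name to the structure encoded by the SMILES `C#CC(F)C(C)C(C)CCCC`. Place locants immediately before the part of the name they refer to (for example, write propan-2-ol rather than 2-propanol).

The longest carbon chain that includes the multiple bond has 9 carbons, so the parent hydride is nonane.
There is one C≡C triple bond, indicated by the ending -yne.
Number the chain so that numbering from this end puts the triple bond at C-1 rather than C-8.
This places the triple bond between C-1 and C-2; a fluoro group at C-3; methyl groups at C-4 and C-5.
Substituent prefixes are cited in alphabetical order (multiplying prefixes like di-/tri- are ignored for ordering).
The name is 3-fluoro-4,5-dimethylnon-1-yne.

3-fluoro-4,5-dimethylnon-1-yne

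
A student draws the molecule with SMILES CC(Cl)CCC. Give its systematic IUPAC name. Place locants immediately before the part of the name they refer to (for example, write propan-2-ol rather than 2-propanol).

The longest continuous carbon chain has 5 atoms, so the parent hydride is pentane.
Choose the numbering such that the substituent locant set {2} is lower than {4} at the first point of difference.
This places a chloro group at C-2.
Putting it together: 2-chloropentane.

2-chloropentane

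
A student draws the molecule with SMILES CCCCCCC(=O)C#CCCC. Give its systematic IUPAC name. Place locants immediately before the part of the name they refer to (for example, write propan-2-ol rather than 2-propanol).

Counting along the main chain through the carbonyl and the multiple bond gives 12 carbons: the parent is dodecane.
A ketone (C=O on an internal carbon) is the principal characteristic group, giving the suffix -one.
The chain contains a C≡C triple bond, so the unsaturation ending is -yne.
Number the chain so that numbering from this end puts the carbonyl group at C-6 rather than C-7.
That gives the carbonyl at C-6; the triple bond between C-4 and C-5.
Assembling the pieces gives dodec-4-yn-6-one.

dodec-4-yn-6-one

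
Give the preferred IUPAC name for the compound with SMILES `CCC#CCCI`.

The longest carbon chain that includes the multiple bond has 6 carbons, so the parent hydride is hexane.
A C≡C triple bond in the chain gives the infix -yne-.
The numbering direction is chosen so that the substituent locant set {1} is lower than {6} at the first point of difference.
This places the triple bond between C-3 and C-4; an iodo group at C-1.
The name is 1-iodohex-3-yne.

1-iodohex-3-yne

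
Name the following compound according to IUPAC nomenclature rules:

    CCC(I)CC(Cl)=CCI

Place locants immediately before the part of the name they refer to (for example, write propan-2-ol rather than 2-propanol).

Counting along the main chain through the multiple bond gives 7 carbons: the parent is heptane.
There is one C=C double bond, indicated by the ending -ene.
Number the chain so that numbering from this end puts the double bond at C-2 rather than C-5.
That gives the double bond between C-2 and C-3; a chloro group at C-3; iodo groups at C-1 and C-5.
Substituent prefixes are cited in alphabetical order (multiplying prefixes like di-/tri- are ignored for ordering).
Assembling the pieces gives 3-chloro-1,5-diiodohept-2-ene.

3-chloro-1,5-diiodohept-2-ene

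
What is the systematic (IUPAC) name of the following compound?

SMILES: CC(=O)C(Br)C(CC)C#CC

3-bromo-4-ethylhept-5-yn-2-one

The longest carbon chain that includes the carbonyl and the multiple bond has 7 carbons, so the parent hydride is heptane.
The highest-priority functional group is a ketone (C=O on an internal carbon), so the name ends in -one.
A C≡C triple bond in the chain gives the infix -yne-.
Number the chain so that numbering from this end puts the carbonyl group at C-2 rather than C-6.
That gives the carbonyl at C-2; the triple bond between C-5 and C-6; a bromo group at C-3; an ethyl group at C-4.
Substituent prefixes are cited in alphabetical order (multiplying prefixes like di-/tri- are ignored for ordering).
The name is 3-bromo-4-ethylhept-5-yn-2-one.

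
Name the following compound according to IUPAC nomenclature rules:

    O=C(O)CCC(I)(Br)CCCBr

The longest carbon chain that includes the –COOH group has 7 carbons, so the parent hydride is heptane.
The highest-priority functional group is a carboxylic acid (terminal –COOH), so the name ends in -oic acid.
Number the chain so that the carboxylic acid carbon is C-1 by definition.
That gives bromo groups at C-4 and C-7; an iodo group at C-4.
Prefixes are listed alphabetically: bromo, iodo.
Putting it together: 4,7-dibromo-4-iodoheptanoic acid.

4,7-dibromo-4-iodoheptanoic acid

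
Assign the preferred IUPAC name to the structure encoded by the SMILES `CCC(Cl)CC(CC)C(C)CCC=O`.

7-chloro-5-ethyl-4-methylnonanal

The longest chain bearing the –CHO group is 9 carbons long (nonane).
The highest-priority functional group is an aldehyde (terminal –CHO), so the name ends in -al.
Choose the numbering such that the aldehyde carbon is C-1 by definition.
This places a chloro group at C-7; an ethyl group at C-5; a methyl group at C-4.
Substituent prefixes are cited in alphabetical order (multiplying prefixes like di-/tri- are ignored for ordering).
Assembling the pieces gives 7-chloro-5-ethyl-4-methylnonanal.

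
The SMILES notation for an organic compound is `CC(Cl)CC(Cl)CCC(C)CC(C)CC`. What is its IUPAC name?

2,4-dichloro-7,9-dimethylundecane

The parent chain contains 11 carbons (undecane).
Choose the numbering such that the substituent locant set {2,4,7,9} is lower than {3,5,8,10} at the first point of difference.
With this numbering: chloro groups at C-2 and C-4; methyl groups at C-7 and C-9.
Prefixes are listed alphabetically: chloro, methyl.
Assembling the pieces gives 2,4-dichloro-7,9-dimethylundecane.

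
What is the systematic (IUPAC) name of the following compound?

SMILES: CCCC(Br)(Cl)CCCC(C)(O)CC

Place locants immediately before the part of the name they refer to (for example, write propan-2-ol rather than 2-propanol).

The longest chain bearing the –OH group is 10 carbons long (decane).
The highest-priority functional group is an alcohol (–OH), so the name ends in -ol.
Choose the numbering such that numbering from this end puts the hydroxyl group at C-3 rather than C-8.
This places the hydroxyl at C-3; a bromo group at C-7; a chloro group at C-7; a methyl group at C-3.
Substituent prefixes are cited in alphabetical order (multiplying prefixes like di-/tri- are ignored for ordering).
The name is 7-bromo-7-chloro-3-methyldecan-3-ol.

7-bromo-7-chloro-3-methyldecan-3-ol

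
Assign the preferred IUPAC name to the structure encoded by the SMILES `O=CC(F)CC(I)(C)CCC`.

2-fluoro-4-iodo-4-methylheptanal

The longest carbon chain that includes the –CHO group has 7 carbons, so the parent hydride is heptane.
An aldehyde (terminal –CHO) is the principal characteristic group, giving the suffix -al.
Number the chain so that the aldehyde carbon is C-1 by definition.
That gives a fluoro group at C-2; an iodo group at C-4; a methyl group at C-4.
Substituent prefixes are cited in alphabetical order (multiplying prefixes like di-/tri- are ignored for ordering).
Putting it together: 2-fluoro-4-iodo-4-methylheptanal.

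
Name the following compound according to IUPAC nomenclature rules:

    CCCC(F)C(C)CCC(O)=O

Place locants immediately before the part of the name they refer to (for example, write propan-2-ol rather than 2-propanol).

5-fluoro-4-methyloctanoic acid

The longest carbon chain that includes the –COOH group has 8 carbons, so the parent hydride is octane.
The highest-priority functional group is a carboxylic acid (terminal –COOH), so the name ends in -oic acid.
Number the chain so that the carboxylic acid carbon is C-1 by definition.
This places a fluoro group at C-5; a methyl group at C-4.
The substituents are ordered alphabetically, ignoring any di-/tri- multipliers.
The name is 5-fluoro-4-methyloctanoic acid.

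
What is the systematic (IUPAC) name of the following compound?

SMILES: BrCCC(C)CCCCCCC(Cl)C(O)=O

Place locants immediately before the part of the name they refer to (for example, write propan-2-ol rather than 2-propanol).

Counting along the main chain through the –COOH group gives 11 carbons: the parent is undecane.
A carboxylic acid (terminal –COOH) is the principal characteristic group, giving the suffix -oic acid.
The numbering direction is chosen so that the carboxylic acid carbon is C-1 by definition.
That gives a bromo group at C-11; a chloro group at C-2; a methyl group at C-9.
Prefixes are listed alphabetically: bromo, chloro, methyl.
Putting it together: 11-bromo-2-chloro-9-methylundecanoic acid.

11-bromo-2-chloro-9-methylundecanoic acid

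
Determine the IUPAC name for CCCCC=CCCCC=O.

dec-5-enal

Counting along the main chain through the –CHO group and the multiple bond gives 10 carbons: the parent is decane.
The highest-priority functional group is an aldehyde (terminal –CHO), so the name ends in -al.
The chain contains a C=C double bond, so the unsaturation ending is -ene.
Choose the numbering such that the aldehyde carbon is C-1 by definition.
That gives the double bond between C-5 and C-6.
Putting it together: dec-5-enal.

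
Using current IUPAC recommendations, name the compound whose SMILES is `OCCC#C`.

The longest chain bearing the –OH group and the multiple bond is 4 carbons long (butane).
An alcohol (–OH) is the principal characteristic group, giving the suffix -ol.
There is one C≡C triple bond, indicated by the ending -yne.
Number the chain so that numbering from this end puts the hydroxyl group at C-1 rather than C-4.
With this numbering: the hydroxyl at C-1; the triple bond between C-3 and C-4.
The name is but-3-yn-1-ol.

but-3-yn-1-ol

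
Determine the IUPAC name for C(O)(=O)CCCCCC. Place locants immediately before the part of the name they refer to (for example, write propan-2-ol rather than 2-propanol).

heptanoic acid

The longest chain bearing the –COOH group is 7 carbons long (heptane).
The highest-priority functional group is a carboxylic acid (terminal –COOH), so the name ends in -oic acid.
Choose the numbering such that the carboxylic acid carbon is C-1 by definition.
Assembling the pieces gives heptanoic acid.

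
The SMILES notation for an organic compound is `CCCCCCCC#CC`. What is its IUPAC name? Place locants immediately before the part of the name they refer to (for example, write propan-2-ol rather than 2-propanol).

dec-2-yne

The longest chain bearing the multiple bond is 10 carbons long (decane).
There is one C≡C triple bond, indicated by the ending -yne.
The numbering direction is chosen so that numbering from this end puts the triple bond at C-2 rather than C-8.
With this numbering: the triple bond between C-2 and C-3.
Putting it together: dec-2-yne.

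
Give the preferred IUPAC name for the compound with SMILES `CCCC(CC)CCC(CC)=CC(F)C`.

The longest chain bearing the multiple bond is 10 carbons long (decane).
A C=C double bond in the chain gives the infix -ene-.
The numbering direction is chosen so that numbering from this end puts the double bond at C-3 rather than C-7.
That gives the double bond between C-3 and C-4; ethyl groups at C-4 and C-7; a fluoro group at C-2.
Prefixes are listed alphabetically: ethyl, fluoro.
The name is 4,7-diethyl-2-fluorodec-3-ene.

4,7-diethyl-2-fluorodec-3-ene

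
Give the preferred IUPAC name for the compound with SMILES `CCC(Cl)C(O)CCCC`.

3-chlorooctan-4-ol

The longest chain bearing the –OH group is 8 carbons long (octane).
An alcohol (–OH) is the principal characteristic group, giving the suffix -ol.
The numbering direction is chosen so that numbering from this end puts the hydroxyl group at C-4 rather than C-5.
That gives the hydroxyl at C-4; a chloro group at C-3.
Putting it together: 3-chlorooctan-4-ol.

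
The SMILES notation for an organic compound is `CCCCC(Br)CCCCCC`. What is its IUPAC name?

The longest continuous carbon chain has 11 atoms, so the parent hydride is undecane.
Choose the numbering such that the substituent locant set {5} is lower than {7} at the first point of difference.
That gives a bromo group at C-5.
The name is 5-bromoundecane.

5-bromoundecane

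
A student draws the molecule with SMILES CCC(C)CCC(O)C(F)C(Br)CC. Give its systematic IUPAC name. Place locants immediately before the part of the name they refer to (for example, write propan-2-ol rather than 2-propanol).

3-bromo-4-fluoro-8-methyldecan-5-ol

The longest carbon chain that includes the –OH group has 10 carbons, so the parent hydride is decane.
An alcohol (–OH) is the principal characteristic group, giving the suffix -ol.
The numbering direction is chosen so that numbering from this end puts the hydroxyl group at C-5 rather than C-6.
That gives the hydroxyl at C-5; a bromo group at C-3; a fluoro group at C-4; a methyl group at C-8.
The substituents are ordered alphabetically, ignoring any di-/tri- multipliers.
The name is 3-bromo-4-fluoro-8-methyldecan-5-ol.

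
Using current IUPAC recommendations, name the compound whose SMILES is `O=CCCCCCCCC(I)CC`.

Counting along the main chain through the –CHO group gives 11 carbons: the parent is undecane.
The highest-priority functional group is an aldehyde (terminal –CHO), so the name ends in -al.
Choose the numbering such that the aldehyde carbon is C-1 by definition.
With this numbering: an iodo group at C-9.
The name is 9-iodoundecanal.

9-iodoundecanal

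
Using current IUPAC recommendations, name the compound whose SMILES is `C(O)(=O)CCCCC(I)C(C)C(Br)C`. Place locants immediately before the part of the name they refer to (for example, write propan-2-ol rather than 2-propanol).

The longest carbon chain that includes the –COOH group has 9 carbons, so the parent hydride is nonane.
The principal characteristic group is a carboxylic acid (terminal –COOH), named with the suffix -oic acid.
Number the chain so that the carboxylic acid carbon is C-1 by definition.
That gives a bromo group at C-8; an iodo group at C-6; a methyl group at C-7.
Substituent prefixes are cited in alphabetical order (multiplying prefixes like di-/tri- are ignored for ordering).
Assembling the pieces gives 8-bromo-6-iodo-7-methylnonanoic acid.

8-bromo-6-iodo-7-methylnonanoic acid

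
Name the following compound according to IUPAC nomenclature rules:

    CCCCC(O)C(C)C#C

The longest chain bearing the –OH group and the multiple bond is 8 carbons long (octane).
An alcohol (–OH) is the principal characteristic group, giving the suffix -ol.
The chain contains a C≡C triple bond, so the unsaturation ending is -yne.
Choose the numbering such that numbering from this end puts the hydroxyl group at C-4 rather than C-5.
This places the hydroxyl at C-4; the triple bond between C-1 and C-2; a methyl group at C-3.
The name is 3-methyloct-1-yn-4-ol.

3-methyloct-1-yn-4-ol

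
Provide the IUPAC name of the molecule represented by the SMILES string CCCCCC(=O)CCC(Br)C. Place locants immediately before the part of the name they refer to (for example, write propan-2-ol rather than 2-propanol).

2-bromodecan-5-one

The longest chain bearing the carbonyl is 10 carbons long (decane).
The principal characteristic group is a ketone (C=O on an internal carbon), named with the suffix -one.
Number the chain so that numbering from this end puts the carbonyl group at C-5 rather than C-6.
With this numbering: the carbonyl at C-5; a bromo group at C-2.
Putting it together: 2-bromodecan-5-one.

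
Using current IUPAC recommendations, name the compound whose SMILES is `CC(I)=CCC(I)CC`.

Counting along the main chain through the multiple bond gives 7 carbons: the parent is heptane.
The chain contains a C=C double bond, so the unsaturation ending is -ene.
Number the chain so that numbering from this end puts the double bond at C-2 rather than C-5.
With this numbering: the double bond between C-2 and C-3; iodo groups at C-2 and C-5.
Putting it together: 2,5-diiodohept-2-ene.

2,5-diiodohept-2-ene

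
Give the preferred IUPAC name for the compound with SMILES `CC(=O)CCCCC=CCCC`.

Counting along the main chain through the carbonyl and the multiple bond gives 11 carbons: the parent is undecane.
A ketone (C=O on an internal carbon) is the principal characteristic group, giving the suffix -one.
A C=C double bond in the chain gives the infix -ene-.
The numbering direction is chosen so that numbering from this end puts the carbonyl group at C-2 rather than C-10.
With this numbering: the carbonyl at C-2; the double bond between C-7 and C-8.
The name is undec-7-en-2-one.

undec-7-en-2-one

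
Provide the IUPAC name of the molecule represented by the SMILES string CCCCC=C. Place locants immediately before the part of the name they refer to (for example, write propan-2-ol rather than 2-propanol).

hex-1-ene

Counting along the main chain through the multiple bond gives 6 carbons: the parent is hexane.
There is one C=C double bond, indicated by the ending -ene.
Number the chain so that numbering from this end puts the double bond at C-1 rather than C-5.
This places the double bond between C-1 and C-2.
Assembling the pieces gives hex-1-ene.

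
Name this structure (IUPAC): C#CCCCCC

Counting along the main chain through the multiple bond gives 7 carbons: the parent is heptane.
There is one C≡C triple bond, indicated by the ending -yne.
Choose the numbering such that numbering from this end puts the triple bond at C-1 rather than C-6.
With this numbering: the triple bond between C-1 and C-2.
The name is hept-1-yne.

hept-1-yne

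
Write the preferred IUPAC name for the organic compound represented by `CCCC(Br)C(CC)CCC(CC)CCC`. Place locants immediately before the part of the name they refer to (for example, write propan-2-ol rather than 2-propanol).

The longest carbon chain is 11 atoms: the parent is undecane.
Number the chain so that the substituent locant set {4,5,8} is lower than {4,7,8} at the first point of difference.
That gives a bromo group at C-4; ethyl groups at C-5 and C-8.
Prefixes are listed alphabetically: bromo, ethyl.
Assembling the pieces gives 4-bromo-5,8-diethylundecane.

4-bromo-5,8-diethylundecane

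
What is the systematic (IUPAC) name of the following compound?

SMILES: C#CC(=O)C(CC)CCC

4-ethylhept-1-yn-3-one

The longest chain bearing the carbonyl and the multiple bond is 7 carbons long (heptane).
A ketone (C=O on an internal carbon) is the principal characteristic group, giving the suffix -one.
There is one C≡C triple bond, indicated by the ending -yne.
Choose the numbering such that numbering from this end puts the carbonyl group at C-3 rather than C-5.
With this numbering: the carbonyl at C-3; the triple bond between C-1 and C-2; an ethyl group at C-4.
Putting it together: 4-ethylhept-1-yn-3-one.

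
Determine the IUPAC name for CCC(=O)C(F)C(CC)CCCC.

The longest chain bearing the carbonyl is 9 carbons long (nonane).
A ketone (C=O on an internal carbon) is the principal characteristic group, giving the suffix -one.
Number the chain so that numbering from this end puts the carbonyl group at C-3 rather than C-7.
With this numbering: the carbonyl at C-3; an ethyl group at C-5; a fluoro group at C-4.
Prefixes are listed alphabetically: ethyl, fluoro.
Assembling the pieces gives 5-ethyl-4-fluorononan-3-one.

5-ethyl-4-fluorononan-3-one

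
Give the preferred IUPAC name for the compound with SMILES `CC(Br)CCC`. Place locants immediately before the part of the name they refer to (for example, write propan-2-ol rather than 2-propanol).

The parent chain contains 5 carbons (pentane).
Choose the numbering such that the substituent locant set {2} is lower than {4} at the first point of difference.
With this numbering: a bromo group at C-2.
Assembling the pieces gives 2-bromopentane.

2-bromopentane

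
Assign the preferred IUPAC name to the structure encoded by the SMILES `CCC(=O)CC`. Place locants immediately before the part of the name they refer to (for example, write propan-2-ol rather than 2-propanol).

pentan-3-one

The longest carbon chain that includes the carbonyl has 5 carbons, so the parent hydride is pentane.
The highest-priority functional group is a ketone (C=O on an internal carbon), so the name ends in -one.
Numbering from either end gives identical locants here.
This places the carbonyl at C-3.
Assembling the pieces gives pentan-3-one.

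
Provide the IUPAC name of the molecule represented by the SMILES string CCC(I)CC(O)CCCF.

1-fluoro-6-iodooctan-4-ol

Counting along the main chain through the –OH group gives 8 carbons: the parent is octane.
An alcohol (–OH) is the principal characteristic group, giving the suffix -ol.
The numbering direction is chosen so that numbering from this end puts the hydroxyl group at C-4 rather than C-5.
That gives the hydroxyl at C-4; a fluoro group at C-1; an iodo group at C-6.
The substituents are ordered alphabetically, ignoring any di-/tri- multipliers.
Putting it together: 1-fluoro-6-iodooctan-4-ol.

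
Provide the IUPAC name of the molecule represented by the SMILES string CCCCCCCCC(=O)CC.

Counting along the main chain through the carbonyl gives 11 carbons: the parent is undecane.
The principal characteristic group is a ketone (C=O on an internal carbon), named with the suffix -one.
Choose the numbering such that numbering from this end puts the carbonyl group at C-3 rather than C-9.
That gives the carbonyl at C-3.
Putting it together: undecan-3-one.

undecan-3-one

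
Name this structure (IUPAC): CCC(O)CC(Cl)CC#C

Counting along the main chain through the –OH group and the multiple bond gives 8 carbons: the parent is octane.
The principal characteristic group is an alcohol (–OH), named with the suffix -ol.
The chain contains a C≡C triple bond, so the unsaturation ending is -yne.
The numbering direction is chosen so that numbering from this end puts the hydroxyl group at C-3 rather than C-6.
That gives the hydroxyl at C-3; the triple bond between C-7 and C-8; a chloro group at C-5.
Assembling the pieces gives 5-chlorooct-7-yn-3-ol.

5-chlorooct-7-yn-3-ol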